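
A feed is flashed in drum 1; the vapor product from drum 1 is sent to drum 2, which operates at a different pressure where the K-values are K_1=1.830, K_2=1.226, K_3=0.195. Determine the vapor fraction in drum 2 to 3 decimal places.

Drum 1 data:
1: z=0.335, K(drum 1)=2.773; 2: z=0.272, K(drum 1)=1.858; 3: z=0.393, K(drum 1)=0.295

Drum 1:
Rachford–Rice: g(ψ₁) = Σ zᵢ(Kᵢ−1)/(1+ψ₁(Kᵢ−1)) = 0.
g(0) = ΣzᵢKᵢ − 1 = 0.550 and g(1) = 1 − Σzᵢ/Kᵢ = -0.599, so a root lies in (0, 1).
Newton–Raphson from ψ₁ = 0.5:
  ψ₁ = 0.500: g = 0.0503, g' = -0.860 → ψ₁ = 0.558
Converged at ψ₁ = 0.558.
Drum-1 compositions:
  1: x = 0.168, y = 0.467
  2: x = 0.184, y = 0.342
  3: x = 0.648, y = 0.191
Drum-2 feed = drum-1 vapor: z₂ = (0.4671, 0.3418, 0.1910).
Drum 2:
Newton iteration, ψ₂⁰ = 0.52:
  ψ₂ = 0.520: g = 0.0755, g' = -0.537 → ψ₂ = 0.660
  ψ₂ = 0.660: g = -0.0107, g' = -0.712 → ψ₂ = 0.645
Converged at ψ₂ = 0.645.
  1: x = 0.304, y = 0.557
  2: x = 0.298, y = 0.366
  3: x = 0.397, y = 0.077

V/F (drum 2) = 0.645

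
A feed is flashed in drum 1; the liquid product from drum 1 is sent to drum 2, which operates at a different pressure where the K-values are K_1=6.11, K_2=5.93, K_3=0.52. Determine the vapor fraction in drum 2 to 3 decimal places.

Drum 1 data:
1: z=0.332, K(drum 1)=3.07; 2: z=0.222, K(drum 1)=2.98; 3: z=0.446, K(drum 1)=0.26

V/F (drum 2) = 0.410

Drum 1:
Newton iteration, ψ₁⁰ = 0.5:
  ψ₁ = 0.500: g = 0.0347, g' = -1.179 → ψ₁ = 0.529
Converged at ψ₁ = 0.529.
Drum-1 compositions:
  1: x = 0.158, y = 0.486
  2: x = 0.108, y = 0.323
  3: x = 0.733, y = 0.191
Drum-2 feed = drum-1 liquid: z₂ = (0.1584, 0.1084, 0.7332).
Drum 2:
Rachford–Rice: g(ψ₂) = Σ zᵢ(Kᵢ−1)/(1+ψ₂(Kᵢ−1)) = 0.
Check two-phase: ΣzᵢKᵢ = 1.992 > 1 and Σzᵢ/Kᵢ = 1.454 > 1, so g(0) = 0.992 > 0 and g(1) = -0.454 < 0.
Newton iteration, ψ₂⁰ = 0.44:
  ψ₂ = 0.440: g = -0.0283, g' = -0.926 → ψ₂ = 0.409
  ψ₂ = 0.409: g = 0.0009, g' = -0.984 → ψ₂ = 0.410
Converged at ψ₂ = 0.410.
  1: x = 0.051, y = 0.313
  2: x = 0.036, y = 0.213
  3: x = 0.913, y = 0.475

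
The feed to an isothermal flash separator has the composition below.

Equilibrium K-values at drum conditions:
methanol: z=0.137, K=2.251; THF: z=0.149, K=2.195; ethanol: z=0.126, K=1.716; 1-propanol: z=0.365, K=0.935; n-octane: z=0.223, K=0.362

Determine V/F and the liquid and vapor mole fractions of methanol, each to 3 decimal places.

V/F = 0.623, x_methanol = 0.077, y_methanol = 0.173

Iterate (Newton) starting at V/F = 0.3:
  V/F = 0.300: g = 0.1298, g' = -0.413 → V/F = 0.614
  V/F = 0.614: g = 0.0035, g' = -0.418 → V/F = 0.623
Converged at V/F = 0.623.
Compositions from xᵢ = zᵢ/(1+V/F(Kᵢ−1)), yᵢ = Kᵢxᵢ:
  methanol: x = 0.077, y = 0.173
  THF: x = 0.085, y = 0.188
  ethanol: x = 0.087, y = 0.150
  1-propanol: x = 0.380, y = 0.356
  n-octane: x = 0.370, y = 0.134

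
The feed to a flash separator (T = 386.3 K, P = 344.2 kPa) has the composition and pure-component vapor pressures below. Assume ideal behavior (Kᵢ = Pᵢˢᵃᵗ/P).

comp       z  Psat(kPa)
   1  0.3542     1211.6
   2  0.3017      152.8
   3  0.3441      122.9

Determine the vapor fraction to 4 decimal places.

Raoult's law: Kᵢ = Pᵢˢᵃᵗ/P = Pᵢˢᵃᵗ/344.2.
  K_1 = 1211.6/344.2 = 3.520046, K_2 = 152.8/344.2 = 0.443928, K_3 = 122.9/344.2 = 0.357060
Let ψ = V/F and solve Σ zᵢ(Kᵢ−1)/(1+ψ(Kᵢ−1)) = 0.
g(0) = ΣzᵢKᵢ − 1 = 0.5036 and g(1) = 1 − Σzᵢ/Kᵢ = -0.7439, so a root lies in (0, 1).
Newton–Raphson from ψ = 0.65:
  ψ = 0.6500: g = -0.30444, g' = -0.9718 → ψ = 0.3367
  ψ = 0.3367: g = -0.00593, g' = -1.0312 → ψ = 0.3310
Converged at ψ = 0.3310.

ψ = 0.3310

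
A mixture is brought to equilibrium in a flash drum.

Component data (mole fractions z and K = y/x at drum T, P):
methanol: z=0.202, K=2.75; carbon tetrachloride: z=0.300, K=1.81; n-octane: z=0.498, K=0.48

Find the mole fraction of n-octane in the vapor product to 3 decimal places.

Rachford–Rice: g(ψ) = Σ zᵢ(Kᵢ−1)/(1+ψ(Kᵢ−1)) = 0.
Check two-phase: ΣzᵢKᵢ = 1.338 > 1 and Σzᵢ/Kᵢ = 1.277 > 1, so g(0) = 0.338 > 0 and g(1) = -0.277 < 0.
Newton iteration, ψ⁰ = 0.5:
  ψ = 0.500: g = 0.0115, g' = -0.522 → ψ = 0.522
Converged at ψ = 0.522.
Compositions from xᵢ = zᵢ/(1+ψ(Kᵢ−1)), yᵢ = Kᵢxᵢ:
  methanol: x = 0.106, y = 0.290
  carbon tetrachloride: x = 0.211, y = 0.382
  n-octane: x = 0.684, y = 0.328

y_n-octane = 0.328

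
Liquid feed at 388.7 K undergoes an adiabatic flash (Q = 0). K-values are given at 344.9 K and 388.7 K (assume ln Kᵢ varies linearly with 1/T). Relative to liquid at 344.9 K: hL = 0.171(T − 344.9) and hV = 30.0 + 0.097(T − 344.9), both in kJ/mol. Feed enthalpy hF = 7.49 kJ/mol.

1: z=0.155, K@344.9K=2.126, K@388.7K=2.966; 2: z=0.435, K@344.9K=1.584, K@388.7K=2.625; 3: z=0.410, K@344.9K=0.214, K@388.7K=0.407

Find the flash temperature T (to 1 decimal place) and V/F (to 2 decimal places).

T = 348.0 K, V/F = 0.23

Adiabatic flash: solve Rachford–Rice at each trial T, then check hF = ψ·hV(T) + (1−ψ)·hL(T).
  T = 344.9 K: K = (2.126, 1.584, 0.214), RR gives ψ = 0.179, H_out = 5.381 kJ/mol
  T = 388.7 K: K = (2.966, 2.625, 0.407), RR gives ψ = 0.755, H_out = 27.688 kJ/mol
  T = 366.8 K: K = (2.536, 2.070, 0.301), RR gives ψ = 0.496, H_out = 17.835 kJ/mol
  T = 355.9 K: K = (2.329, 1.819, 0.255), RR gives ψ = 0.356, H_out = 12.283 kJ/mol
  T = 350.4 K: K = (2.227, 1.699, 0.234), RR gives ψ = 0.274, H_out = 9.058 kJ/mol
  T = 347.6 K: K = (2.175, 1.640, 0.224), RR gives ψ = 0.228, H_out = 7.253 kJ/mol
  T = 349.0 K: K = (2.201, 1.670, 0.229), RR gives ψ = 0.252, H_out = 8.171 kJ/mol
Linear interpolation between T = 347.6 (H_out = 7.253) and T = 349.0 (H_out = 8.171) on hF = 7.49 gives T ≈ 348.0 K, at which ψ = 0.23.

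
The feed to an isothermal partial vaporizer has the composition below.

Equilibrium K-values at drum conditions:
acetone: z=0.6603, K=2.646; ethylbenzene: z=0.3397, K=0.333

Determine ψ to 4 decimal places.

ψ = 0.7836

Material balance + equilibrium reduce to Σ zᵢ(Kᵢ−1)/(1+ψ(Kᵢ−1)) = 0.
Check two-phase: ΣzᵢKᵢ = 1.8603 > 1 and Σzᵢ/Kᵢ = 1.2697 > 1, so g(0) = 0.8603 > 0 and g(1) = -0.2697 < 0.
Binary case is linear: z₁(K₁−1)(1+ψ(K₂−1)) + z₂(K₂−1)(1+ψ(K₁−1)) = 0
⇒ ψ = [z₁(K₁−1)+z₂(K₂−1)] / [−(K₁−1)(K₂−1)] = 0.86027/1.09788 = 0.7836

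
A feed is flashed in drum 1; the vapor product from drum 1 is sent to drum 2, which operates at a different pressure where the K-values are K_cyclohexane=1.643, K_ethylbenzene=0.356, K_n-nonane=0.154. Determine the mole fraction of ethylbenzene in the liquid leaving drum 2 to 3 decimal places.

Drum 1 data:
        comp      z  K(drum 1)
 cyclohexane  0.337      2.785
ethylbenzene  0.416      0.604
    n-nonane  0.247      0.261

Drum 1:
Material balance + equilibrium reduce to Σ zᵢ(Kᵢ−1)/(1+ψ₁(Kᵢ−1)) = 0.
Check two-phase: ΣzᵢKᵢ = 1.254 > 1 and Σzᵢ/Kᵢ = 1.756 > 1, so g(0) = 0.254 > 0 and g(1) = -0.756 < 0.
Iterate (Newton) starting at ψ₁ = 0.5:
  ψ₁ = 0.500: g = -0.1771, g' = -0.741 → ψ₁ = 0.261
  ψ₁ = 0.261: g = 0.0006, g' = -0.788 → ψ₁ = 0.262
Converged at ψ₁ = 0.262.
Drum-1 compositions:
  cyclohexane: x = 0.230, y = 0.640
  ethylbenzene: x = 0.464, y = 0.280
  n-nonane: x = 0.306, y = 0.080
Drum-2 feed = drum-1 vapor: z₂ = (0.6398, 0.2803, 0.0799).
Drum 2:
Material balance + equilibrium reduce to Σ zᵢ(Kᵢ−1)/(1+ψ₂(Kᵢ−1)) = 0.
Feasibility: ΣzᵢKᵢ = 1.163, Σzᵢ/Kᵢ = 1.696 — both > 1, two phases present.
Newton–Raphson from ψ₂ = 0.65:
  ψ₂ = 0.650: g = -0.1706, g' = -0.758 → ψ₂ = 0.425
  ψ₂ = 0.425: g = -0.0310, g' = -0.523 → ψ₂ = 0.366
  ψ₂ = 0.366: g = -0.0010, g' = -0.492 → ψ₂ = 0.364
Converged at ψ₂ = 0.364.
  cyclohexane: x = 0.519, y = 0.852
  ethylbenzene: x = 0.366, y = 0.130
  n-nonane: x = 0.115, y = 0.018

x_ethylbenzene (drum 2) = 0.366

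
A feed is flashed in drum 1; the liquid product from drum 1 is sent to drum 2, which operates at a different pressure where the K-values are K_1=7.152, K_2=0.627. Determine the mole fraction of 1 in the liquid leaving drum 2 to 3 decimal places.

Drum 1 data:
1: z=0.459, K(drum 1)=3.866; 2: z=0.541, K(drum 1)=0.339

x_1 (drum 2) = 0.057

Drum 1:
Let ψ₁ = V/F and solve Σ zᵢ(Kᵢ−1)/(1+ψ₁(Kᵢ−1)) = 0.
Check two-phase: ΣzᵢKᵢ = 1.958 > 1 and Σzᵢ/Kᵢ = 1.715 > 1, so g(0) = 0.958 > 0 and g(1) = -0.715 < 0.
Newton iteration, ψ₁⁰ = 0.56:
  ψ₁ = 0.560: g = -0.0628, g' = -1.151 → ψ₁ = 0.505
  ψ₁ = 0.505: g = 0.0002, g' = -1.162 → ψ₁ = 0.506
Converged at ψ₁ = 0.506.
Drum-1 compositions:
  1: x = 0.187, y = 0.725
  2: x = 0.813, y = 0.275
Drum-2 feed = drum-1 liquid: z₂ = (0.1874, 0.8126).
Drum 2:
Rachford–Rice: g(ψ₂) = Σ zᵢ(Kᵢ−1)/(1+ψ₂(Kᵢ−1)) = 0.
Check two-phase: ΣzᵢKᵢ = 1.850 > 1 and Σzᵢ/Kᵢ = 1.322 > 1, so g(0) = 0.850 > 0 and g(1) = -0.322 < 0.
Binary case is linear: z₁(K₁−1)(1+ψ₂(K₂−1)) + z₂(K₂−1)(1+ψ₂(K₁−1)) = 0
⇒ ψ₂ = [z₁(K₁−1)+z₂(K₂−1)] / [−(K₁−1)(K₂−1)] = 0.8499/2.2947 = 0.370
  1: x = 0.057, y = 0.409
  2: x = 0.943, y = 0.591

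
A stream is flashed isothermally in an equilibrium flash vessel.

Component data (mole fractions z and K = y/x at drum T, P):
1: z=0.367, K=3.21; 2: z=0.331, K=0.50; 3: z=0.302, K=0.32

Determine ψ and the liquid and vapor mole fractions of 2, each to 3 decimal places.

Newton–Raphson from ψ = 0.41:
  ψ = 0.410: g = -0.0674, g' = -0.893 → ψ = 0.334
  ψ = 0.334: g = 0.0018, g' = -0.946 → ψ = 0.336
Converged at ψ = 0.336.
Compositions from xᵢ = zᵢ/(1+ψ(Kᵢ−1)), yᵢ = Kᵢxᵢ:
  1: x = 0.211, y = 0.676
  2: x = 0.398, y = 0.199
  3: x = 0.392, y = 0.125

ψ = 0.336, x_2 = 0.398, y_2 = 0.199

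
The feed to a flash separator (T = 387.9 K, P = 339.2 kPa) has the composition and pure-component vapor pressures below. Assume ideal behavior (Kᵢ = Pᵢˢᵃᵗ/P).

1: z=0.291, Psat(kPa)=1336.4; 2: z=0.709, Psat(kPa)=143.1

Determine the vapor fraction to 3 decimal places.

ψ = 0.262

Raoult's law: Kᵢ = Pᵢˢᵃᵗ/P = Pᵢˢᵃᵗ/339.2.
  K_1 = 1336.4/339.2 = 3.93986, K_2 = 143.1/339.2 = 0.42188
Binary case is linear: z₁(K₁−1)(1+ψ(K₂−1)) + z₂(K₂−1)(1+ψ(K₁−1)) = 0
⇒ ψ = [z₁(K₁−1)+z₂(K₂−1)] / [−(K₁−1)(K₂−1)] = 0.4456/1.6996 = 0.262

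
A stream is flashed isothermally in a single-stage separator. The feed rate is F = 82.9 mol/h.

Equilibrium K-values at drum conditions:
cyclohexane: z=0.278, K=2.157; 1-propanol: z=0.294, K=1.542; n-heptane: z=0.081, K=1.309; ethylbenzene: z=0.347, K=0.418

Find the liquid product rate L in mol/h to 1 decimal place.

Newton iteration, ψ⁰ = 0.5:
  ψ = 0.500: g = 0.0660, g' = -0.442 → ψ = 0.649
  ψ = 0.649: g = -0.0022, g' = -0.478 → ψ = 0.645
Converged at ψ = 0.645.
Then V = ψ·F = 0.6446·82.9 = 53.4 mol/h and L = F − V = 29.5 mol/h.

L = 29.5 mol/h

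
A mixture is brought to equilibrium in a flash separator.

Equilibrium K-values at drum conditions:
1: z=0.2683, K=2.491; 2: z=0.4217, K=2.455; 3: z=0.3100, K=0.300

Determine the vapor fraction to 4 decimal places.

ψ = 0.7747

Material balance + equilibrium reduce to Σ zᵢ(Kᵢ−1)/(1+ψ(Kᵢ−1)) = 0.
Feasibility: ΣzᵢKᵢ = 1.7966, Σzᵢ/Kᵢ = 1.3128 — both > 1, two phases present.
Newton iteration, ψ⁰ = 0.65:
  ψ = 0.6500: g = 0.12033, g' = -0.9010 → ψ = 0.7835
  ψ = 0.7835: g = -0.00939, g' = -1.0669 → ψ = 0.7747
Converged at ψ = 0.7747.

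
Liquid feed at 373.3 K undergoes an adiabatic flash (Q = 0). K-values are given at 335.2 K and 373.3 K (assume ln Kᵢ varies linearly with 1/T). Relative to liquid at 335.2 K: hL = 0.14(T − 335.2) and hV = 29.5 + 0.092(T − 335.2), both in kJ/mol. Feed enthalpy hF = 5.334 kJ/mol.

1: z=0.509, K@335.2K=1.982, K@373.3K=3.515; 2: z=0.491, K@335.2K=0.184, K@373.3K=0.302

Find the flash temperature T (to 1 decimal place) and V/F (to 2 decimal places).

Adiabatic flash: solve Rachford–Rice at each trial T, then check hF = ψ·hV(T) + (1−ψ)·hL(T).
  T = 335.2 K: K = (1.982, 0.184), RR gives ψ = 0.124, H_out = 3.651 kJ/mol
  T = 373.3 K: K = (3.515, 0.302), RR gives ψ = 0.534, H_out = 20.110 kJ/mol
  T = 354.2 K: K = (2.678, 0.239), RR gives ψ = 0.376, H_out = 13.412 kJ/mol
  T = 344.7 K: K = (2.314, 0.210), RR gives ψ = 0.271, H_out = 9.195 kJ/mol
  T = 339.9 K: K = (2.142, 0.197), RR gives ψ = 0.204, H_out = 6.622 kJ/mol
  T = 337.5 K: K = (2.059, 0.190), RR gives ψ = 0.165, H_out = 5.172 kJ/mol
Linear interpolation between T = 337.5 (H_out = 5.172) and T = 339.9 (H_out = 6.622) on hF = 5.334 gives T ≈ 337.8 K, at which ψ = 0.17.

T = 337.8 K, V/F = 0.17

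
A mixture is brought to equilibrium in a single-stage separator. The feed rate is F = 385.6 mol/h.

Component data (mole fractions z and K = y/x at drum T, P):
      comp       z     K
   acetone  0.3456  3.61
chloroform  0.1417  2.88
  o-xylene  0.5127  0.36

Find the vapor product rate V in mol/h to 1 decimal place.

V = 210.2 mol/h

Rachford–Rice: g(ψ) = Σ zᵢ(Kᵢ−1)/(1+ψ(Kᵢ−1)) = 0.
g(0) = ΣzᵢKᵢ − 1 = 0.8403 and g(1) = 1 − Σzᵢ/Kᵢ = -0.5691, so a root lies in (0, 1).
Iterate (Newton) starting at ψ = 0.5:
  ψ = 0.5000: g = 0.04611, g' = -1.0303 → ψ = 0.5447
  ψ = 0.5447: g = 0.00031, g' = -1.0186 → ψ = 0.5451
Converged at ψ = 0.5451.
Then V = ψ·F = 0.5451·385.6 = 210.2 mol/h and L = F − V = 175.4 mol/h.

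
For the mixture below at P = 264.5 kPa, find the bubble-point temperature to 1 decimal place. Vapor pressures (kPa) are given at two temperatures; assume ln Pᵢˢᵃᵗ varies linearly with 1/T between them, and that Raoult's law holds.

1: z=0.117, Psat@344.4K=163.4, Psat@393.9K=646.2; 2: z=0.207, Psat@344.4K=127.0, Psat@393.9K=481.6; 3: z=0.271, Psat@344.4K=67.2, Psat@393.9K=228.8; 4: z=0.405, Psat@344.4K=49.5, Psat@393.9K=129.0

Bubble-point temperature: ΣzᵢPᵢˢᵃᵗ(T) = P. Interpolate ln Pᵢˢᵃᵗ = aᵢ + bᵢ/T.
  T = 344.4 K: ΣzᵢPᵢˢᵃᵗ = 83.67 kPa
  T = 393.9 K: ΣzᵢPᵢˢᵃᵗ = 289.55 kPa
  T = 369.1 K: ΣzᵢPᵢˢᵃᵗ = 161.57 kPa
  T = 381.5 K: ΣzᵢPᵢˢᵃᵗ = 218.22 kPa
  T = 387.7 K: ΣzᵢPᵢˢᵃᵗ = 251.90 kPa
  T = 390.8 K: ΣzᵢPᵢˢᵃᵗ = 270.21 kPa
  T = 389.2 K: ΣzᵢPᵢˢᵃᵗ = 260.63 kPa
  T = 390.0 K: ΣzᵢPᵢˢᵃᵗ = 265.38 kPa
Interpolating between 389.2 K and 390.0 K gives T ≈ 389.9 K.

T = 389.9 K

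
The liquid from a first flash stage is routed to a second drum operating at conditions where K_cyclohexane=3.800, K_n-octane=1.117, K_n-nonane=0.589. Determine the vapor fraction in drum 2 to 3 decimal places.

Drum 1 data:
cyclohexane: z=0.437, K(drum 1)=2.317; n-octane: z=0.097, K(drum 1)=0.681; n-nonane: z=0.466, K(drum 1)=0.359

V/F (drum 2) = 0.635

Drum 1:
Let ψ₁ = V/F and solve Σ zᵢ(Kᵢ−1)/(1+ψ₁(Kᵢ−1)) = 0.
Feasibility: ΣzᵢKᵢ = 1.246, Σzᵢ/Kᵢ = 1.629 — both > 1, two phases present.
Iterate (Newton) starting at ψ₁ = 0.5:
  ψ₁ = 0.500: g = -0.1294, g' = -0.704 → ψ₁ = 0.316
  ψ₁ = 0.316: g = -0.0028, g' = -0.691 → ψ₁ = 0.312
Converged at ψ₁ = 0.312.
Drum-1 compositions:
  cyclohexane: x = 0.310, y = 0.717
  n-octane: x = 0.108, y = 0.073
  n-nonane: x = 0.583, y = 0.209
Drum-2 feed = drum-1 liquid: z₂ = (0.3097, 0.1077, 0.5826).
Drum 2:
Material balance + equilibrium reduce to Σ zᵢ(Kᵢ−1)/(1+ψ₂(Kᵢ−1)) = 0.
Check two-phase: ΣzᵢKᵢ = 1.640 > 1 and Σzᵢ/Kᵢ = 1.167 > 1, so g(0) = 0.640 > 0 and g(1) = -0.167 < 0.
Iterate (Newton) starting at ψ₂ = 0.43:
  ψ₂ = 0.430: g = 0.1145, g' = -0.646 → ψ₂ = 0.607
  ψ₂ = 0.607: g = 0.0138, g' = -0.509 → ψ₂ = 0.634
  ψ₂ = 0.634: g = 0.0002, g' = -0.496 → ψ₂ = 0.635
Converged at ψ₂ = 0.635.
  cyclohexane: x = 0.112, y = 0.424
  n-octane: x = 0.100, y = 0.112
  n-nonane: x = 0.788, y = 0.464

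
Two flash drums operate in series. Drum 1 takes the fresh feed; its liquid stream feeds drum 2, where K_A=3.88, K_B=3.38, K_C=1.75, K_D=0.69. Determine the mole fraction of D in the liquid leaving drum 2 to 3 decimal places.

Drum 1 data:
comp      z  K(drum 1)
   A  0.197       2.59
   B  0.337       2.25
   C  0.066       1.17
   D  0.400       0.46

Drum 1:
Iterate (Newton) starting at ψ₁ = 0.62:
  ψ₁ = 0.620: g = 0.0805, g' = -0.559 → ψ₁ = 0.764
  ψ₁ = 0.764: g = -0.0009, g' = -0.579 → ψ₁ = 0.763
Converged at ψ₁ = 0.763.
Drum-1 compositions:
  A: x = 0.089, y = 0.231
  B: x = 0.173, y = 0.388
  C: x = 0.058, y = 0.068
  D: x = 0.680, y = 0.313
Drum-2 feed = drum-1 liquid: z₂ = (0.0890, 0.1725, 0.0584, 0.6800).
Drum 2:
Let ψ₂ = V/F and solve Σ zᵢ(Kᵢ−1)/(1+ψ₂(Kᵢ−1)) = 0.
g(0) = ΣzᵢKᵢ − 1 = 0.500 and g(1) = 1 − Σzᵢ/Kᵢ = -0.093, so a root lies in (0, 1).
Newton iteration, ψ₂⁰ = 0.34:
  ψ₂ = 0.340: g = 0.1558, g' = -0.590 → ψ₂ = 0.604
  ψ₂ = 0.604: g = 0.0328, g' = -0.377 → ψ₂ = 0.691
  ψ₂ = 0.691: g = 0.0016, g' = -0.342 → ψ₂ = 0.696
Converged at ψ₂ = 0.696.
  A: x = 0.030, y = 0.115
  B: x = 0.065, y = 0.220
  C: x = 0.038, y = 0.067
  D: x = 0.867, y = 0.598

x_D (drum 2) = 0.867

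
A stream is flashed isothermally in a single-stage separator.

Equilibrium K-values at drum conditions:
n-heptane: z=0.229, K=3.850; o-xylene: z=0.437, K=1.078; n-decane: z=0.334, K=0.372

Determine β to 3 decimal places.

β = 0.494

Rachford–Rice: g(β) = Σ zᵢ(Kᵢ−1)/(1+β(Kᵢ−1)) = 0.
g(0) = ΣzᵢKᵢ − 1 = 0.477 and g(1) = 1 − Σzᵢ/Kᵢ = -0.363, so a root lies in (0, 1).
Newton–Raphson from β = 0.5:
  β = 0.500: g = -0.0038, g' = -0.599 → β = 0.494
Converged at β = 0.494.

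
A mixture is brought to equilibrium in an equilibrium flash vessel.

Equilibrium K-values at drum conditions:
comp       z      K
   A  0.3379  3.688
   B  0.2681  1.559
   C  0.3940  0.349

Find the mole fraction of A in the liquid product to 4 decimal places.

x_A = 0.1236

Material balance + equilibrium reduce to Σ zᵢ(Kᵢ−1)/(1+β(Kᵢ−1)) = 0.
Check two-phase: ΣzᵢKᵢ = 1.8016 > 1 and Σzᵢ/Kᵢ = 1.3925 > 1, so g(0) = 0.8016 > 0 and g(1) = -0.3925 < 0.
Newton iteration, β⁰ = 0.5:
  β = 0.5000: g = 0.12435, g' = -0.8626 → β = 0.6442
  β = 0.6442: g = 0.00097, g' = -0.8678 → β = 0.6453
Converged at β = 0.6453.
Compositions from xᵢ = zᵢ/(1+β(Kᵢ−1)), yᵢ = Kᵢxᵢ:
  A: x = 0.1236, y = 0.4557
  B: x = 0.1970, y = 0.3072
  C: x = 0.6794, y = 0.2371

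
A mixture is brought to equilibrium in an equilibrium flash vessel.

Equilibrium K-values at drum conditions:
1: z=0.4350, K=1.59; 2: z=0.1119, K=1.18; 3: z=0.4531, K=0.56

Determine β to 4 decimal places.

β = 0.3326

Rachford–Rice: g(β) = Σ zᵢ(Kᵢ−1)/(1+β(Kᵢ−1)) = 0.
Feasibility: ΣzᵢKᵢ = 1.0774, Σzᵢ/Kᵢ = 1.1775 — both > 1, two phases present.
Newton–Raphson from β = 0.5:
  β = 0.5000: g = -0.03893, g' = -0.2375 → β = 0.3361
  β = 0.3361: g = -0.00079, g' = -0.2295 → β = 0.3326
Converged at β = 0.3326.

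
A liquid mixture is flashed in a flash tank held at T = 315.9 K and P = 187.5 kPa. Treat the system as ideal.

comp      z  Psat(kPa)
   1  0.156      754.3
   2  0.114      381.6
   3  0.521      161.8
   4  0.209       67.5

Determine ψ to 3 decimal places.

Raoult's law: Kᵢ = Pᵢˢᵃᵗ/P = Pᵢˢᵃᵗ/187.5.
  K_1 = 754.3/187.5 = 4.02293, K_2 = 381.6/187.5 = 2.03520, K_3 = 161.8/187.5 = 0.86293, K_4 = 67.5/187.5 = 0.36000
Newton–Raphson from ψ = 0.5:
  ψ = 0.500: g = -0.0078, g' = -0.475 → ψ = 0.484
Converged at ψ = 0.484.

ψ = 0.484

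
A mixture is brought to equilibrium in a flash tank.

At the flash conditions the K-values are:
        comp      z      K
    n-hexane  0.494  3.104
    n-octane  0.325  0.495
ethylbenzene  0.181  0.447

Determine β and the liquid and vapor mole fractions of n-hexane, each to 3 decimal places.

β = 0.704, x_n-hexane = 0.199, y_n-hexane = 0.618

Newton iteration, β⁰ = 0.4:
  β = 0.400: g = 0.2302, g' = -0.866 → β = 0.666
  β = 0.666: g = 0.0273, g' = -0.706 → β = 0.704
Converged at β = 0.704.
Compositions from xᵢ = zᵢ/(1+β(Kᵢ−1)), yᵢ = Kᵢxᵢ:
  n-hexane: x = 0.199, y = 0.618
  n-octane: x = 0.504, y = 0.250
  ethylbenzene: x = 0.297, y = 0.133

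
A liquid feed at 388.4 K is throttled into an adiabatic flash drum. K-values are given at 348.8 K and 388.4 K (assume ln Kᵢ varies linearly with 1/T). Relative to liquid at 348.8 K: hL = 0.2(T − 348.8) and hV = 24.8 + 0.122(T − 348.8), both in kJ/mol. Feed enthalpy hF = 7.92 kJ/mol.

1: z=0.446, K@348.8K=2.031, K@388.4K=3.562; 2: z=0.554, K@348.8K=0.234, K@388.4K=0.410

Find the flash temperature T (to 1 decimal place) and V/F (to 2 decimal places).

Adiabatic flash: solve Rachford–Rice at each trial T, then check hF = ψ·hV(T) + (1−ψ)·hL(T).
  T = 348.8 K: K = (2.031, 0.234), RR gives ψ = 0.045, H_out = 1.114 kJ/mol
  T = 388.4 K: K = (3.562, 0.410), RR gives ψ = 0.540, H_out = 19.637 kJ/mol
  T = 368.6 K: K = (2.731, 0.314), RR gives ψ = 0.330, H_out = 11.645 kJ/mol
  T = 358.7 K: K = (2.365, 0.272), RR gives ψ = 0.207, H_out = 6.953 kJ/mol
  T = 363.6 K: K = (2.542, 0.293), RR gives ψ = 0.271, H_out = 9.373 kJ/mol
  T = 361.1 K: K = (2.450, 0.282), RR gives ψ = 0.239, H_out = 8.167 kJ/mol
Linear interpolation between T = 358.7 (H_out = 6.953) and T = 361.1 (H_out = 8.167) on hF = 7.92 gives T ≈ 360.6 K, at which ψ = 0.23.

T = 360.6 K, V/F = 0.23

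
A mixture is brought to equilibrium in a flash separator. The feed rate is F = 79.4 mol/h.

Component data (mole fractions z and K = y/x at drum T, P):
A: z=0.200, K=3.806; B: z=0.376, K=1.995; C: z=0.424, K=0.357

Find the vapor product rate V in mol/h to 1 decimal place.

V = 47.6 mol/h

Let β = V/F and solve Σ zᵢ(Kᵢ−1)/(1+β(Kᵢ−1)) = 0.
g(0) = ΣzᵢKᵢ − 1 = 0.663 and g(1) = 1 − Σzᵢ/Kᵢ = -0.429, so a root lies in (0, 1).
Newton–Raphson from β = 0.5:
  β = 0.500: g = 0.0816, g' = -0.819 → β = 0.600
  β = 0.600: g = -0.0001, g' = -0.829 → β = 0.599
Converged at β = 0.599.
Then V = β·F = 0.5994·79.4 = 47.6 mol/h and L = F − V = 31.8 mol/h.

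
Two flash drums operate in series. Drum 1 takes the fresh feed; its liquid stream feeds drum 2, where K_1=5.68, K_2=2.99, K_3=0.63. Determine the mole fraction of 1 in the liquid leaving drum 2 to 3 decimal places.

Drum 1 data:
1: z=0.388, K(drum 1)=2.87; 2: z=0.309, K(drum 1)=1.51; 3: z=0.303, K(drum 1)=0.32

Drum 1:
Material balance + equilibrium reduce to Σ zᵢ(Kᵢ−1)/(1+ψ₁(Kᵢ−1)) = 0.
Feasibility: ΣzᵢKᵢ = 1.677, Σzᵢ/Kᵢ = 1.287 — both > 1, two phases present.
Newton–Raphson from ψ₁ = 0.5:
  ψ₁ = 0.500: g = 0.1884, g' = -0.735 → ψ₁ = 0.756
  ψ₁ = 0.756: g = -0.0099, g' = -0.868 → ψ₁ = 0.745
Converged at ψ₁ = 0.745.
Drum-1 compositions:
  1: x = 0.162, y = 0.465
  2: x = 0.224, y = 0.338
  3: x = 0.614, y = 0.196
Drum-2 feed = drum-1 liquid: z₂ = (0.1622, 0.2239, 0.6139).
Drum 2:
Iterate (Newton) starting at ψ₂ = 0.5:
  ψ₂ = 0.500: g = 0.1719, g' = -0.668 → ψ₂ = 0.757
  ψ₂ = 0.757: g = 0.0291, g' = -0.475 → ψ₂ = 0.819
  ψ₂ = 0.819: g = 0.0007, g' = -0.453 → ψ₂ = 0.820
Converged at ψ₂ = 0.820.
  1: x = 0.034, y = 0.190
  2: x = 0.085, y = 0.254
  3: x = 0.881, y = 0.555

x_1 (drum 2) = 0.034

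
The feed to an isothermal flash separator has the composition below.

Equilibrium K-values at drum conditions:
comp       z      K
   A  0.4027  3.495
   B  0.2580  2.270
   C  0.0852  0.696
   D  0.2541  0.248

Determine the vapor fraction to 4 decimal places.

ψ = 0.7876

Newton iteration, ψ⁰ = 0.57:
  ψ = 0.5700: g = 0.23912, g' = -1.0190 → ψ = 0.8047
  ψ = 0.8047: g = -0.02205, g' = -1.3142 → ψ = 0.7879
  ψ = 0.7879: g = -0.00040, g' = -1.2679 → ψ = 0.7876
Converged at ψ = 0.7876.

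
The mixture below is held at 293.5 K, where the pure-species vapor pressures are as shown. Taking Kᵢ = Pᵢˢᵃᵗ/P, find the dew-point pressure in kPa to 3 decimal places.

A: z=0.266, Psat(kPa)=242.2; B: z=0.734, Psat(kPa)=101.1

At the dew point ψ → 1, so Σzᵢ/Kᵢ = 1 with Kᵢ = Pᵢˢᵃᵗ/P ⇒ 1/P = Σzᵢ/Pᵢˢᵃᵗ.
1/P = 0.266/242.2 + 0.734/101.1 = 0.008358 ⇒ P = 119.640 kPa

Pdew = 119.640 kPa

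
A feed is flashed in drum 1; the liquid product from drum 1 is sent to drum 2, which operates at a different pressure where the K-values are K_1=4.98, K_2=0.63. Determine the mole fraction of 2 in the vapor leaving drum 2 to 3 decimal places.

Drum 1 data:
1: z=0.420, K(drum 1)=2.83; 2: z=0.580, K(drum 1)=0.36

y_2 (drum 2) = 0.576

Drum 1:
Rachford–Rice: g(ψ₁) = Σ zᵢ(Kᵢ−1)/(1+ψ₁(Kᵢ−1)) = 0.
g(0) = ΣzᵢKᵢ − 1 = 0.397 and g(1) = 1 − Σzᵢ/Kᵢ = -0.760, so a root lies in (0, 1).
Newton–Raphson from ψ₁ = 0.31:
  ψ₁ = 0.310: g = 0.0273, g' = -0.942 → ψ₁ = 0.339
Converged at ψ₁ = 0.339.
Drum-1 compositions:
  1: x = 0.259, y = 0.733
  2: x = 0.741, y = 0.267
Drum-2 feed = drum-1 liquid: z₂ = (0.2591, 0.7409).
Drum 2:
Binary case is linear: z₁(K₁−1)(1+ψ₂(K₂−1)) + z₂(K₂−1)(1+ψ₂(K₁−1)) = 0
⇒ ψ₂ = [z₁(K₁−1)+z₂(K₂−1)] / [−(K₁−1)(K₂−1)] = 0.7571/1.4726 = 0.514
  1: x = 0.085, y = 0.424
  2: x = 0.915, y = 0.576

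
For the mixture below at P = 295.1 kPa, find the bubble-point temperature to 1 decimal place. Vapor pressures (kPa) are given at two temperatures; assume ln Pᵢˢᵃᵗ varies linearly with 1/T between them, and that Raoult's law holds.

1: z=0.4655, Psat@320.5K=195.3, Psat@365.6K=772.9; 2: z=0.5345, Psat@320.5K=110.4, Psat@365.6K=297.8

T = 343.8 K

Bubble-point temperature: ΣzᵢPᵢˢᵃᵗ(T) = P. Interpolate ln Pᵢˢᵃᵗ = aᵢ + bᵢ/T.
  T = 320.5 K: ΣzᵢPᵢˢᵃᵗ = 149.92 kPa
  T = 365.6 K: ΣzᵢPᵢˢᵃᵗ = 518.96 kPa
  T = 343.1 K: ΣzᵢPᵢˢᵃᵗ = 289.75 kPa
  T = 354.4 K: ΣzᵢPᵢˢᵃᵗ = 391.54 kPa
  T = 348.8 K: ΣzᵢPᵢˢᵃᵗ = 338.01 kPa
  T = 346.0 K: ΣzᵢPᵢˢᵃᵗ = 313.55 kPa
Interpolating between 343.1 K and 346.0 K gives T ≈ 343.8 K.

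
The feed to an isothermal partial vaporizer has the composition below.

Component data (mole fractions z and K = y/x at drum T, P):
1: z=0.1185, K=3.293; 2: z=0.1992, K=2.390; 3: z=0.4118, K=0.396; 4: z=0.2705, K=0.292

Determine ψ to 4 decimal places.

Material balance + equilibrium reduce to Σ zᵢ(Kᵢ−1)/(1+ψ(Kᵢ−1)) = 0.
Feasibility: ΣzᵢKᵢ = 1.1084, Σzᵢ/Kᵢ = 2.0856 — both > 1, two phases present.
Iterate (Newton) starting at ψ = 0.5:
  ψ = 0.5000: g = -0.36286, g' = -0.9025 → ψ = 0.0979
  ψ = 0.0979: g = -0.00453, g' = -1.0400 → ψ = 0.0936
Converged at ψ = 0.0936.

ψ = 0.0936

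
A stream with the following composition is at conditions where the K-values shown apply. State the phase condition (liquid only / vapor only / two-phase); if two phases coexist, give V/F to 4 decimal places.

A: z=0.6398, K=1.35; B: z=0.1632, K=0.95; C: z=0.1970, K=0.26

two-phase, V/F = 0.3283

ΣzᵢKᵢ = 1.0700; Σzᵢ/Kᵢ = 1.4034.
Both exceed 1, so a two-phase solution exists.
Rachford–Rice: g(ψ) = Σ zᵢ(Kᵢ−1)/(1+ψ(Kᵢ−1)) = 0.
Iterate (Newton) starting at ψ = 0.4:
  ψ = 0.4000: g = -0.01897, g' = -0.2784 → ψ = 0.3319
  ψ = 0.3319: g = -0.00090, g' = -0.2529 → ψ = 0.3283
Converged at ψ = 0.3283.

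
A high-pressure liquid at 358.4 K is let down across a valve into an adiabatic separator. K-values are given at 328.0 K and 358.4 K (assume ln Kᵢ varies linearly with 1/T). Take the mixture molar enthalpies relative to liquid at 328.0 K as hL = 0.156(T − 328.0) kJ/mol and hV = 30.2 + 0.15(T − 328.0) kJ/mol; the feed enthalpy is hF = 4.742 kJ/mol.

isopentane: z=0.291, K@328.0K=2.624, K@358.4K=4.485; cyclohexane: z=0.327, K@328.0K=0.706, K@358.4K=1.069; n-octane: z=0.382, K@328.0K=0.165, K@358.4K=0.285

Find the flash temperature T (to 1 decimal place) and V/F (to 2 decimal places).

Adiabatic flash: solve Rachford–Rice at each trial T, then check hF = ψ·hV(T) + (1−ψ)·hL(T).
  T = 328.0 K: K = (2.624, 0.706, 0.165), RR gives ψ = 0.057, H_out = 1.717 kJ/mol
  T = 358.4 K: K = (4.485, 1.069, 0.285), RR gives ψ = 0.465, H_out = 18.691 kJ/mol
  T = 343.2 K: K = (3.472, 0.877, 0.219), RR gives ψ = 0.282, H_out = 10.855 kJ/mol
  T = 335.6 K: K = (3.028, 0.789, 0.191), RR gives ψ = 0.179, H_out = 6.574 kJ/mol
  T = 331.8 K: K = (2.821, 0.747, 0.178), RR gives ψ = 0.121, H_out = 4.242 kJ/mol
  T = 333.7 K: K = (2.923, 0.768, 0.184), RR gives ψ = 0.150, H_out = 5.428 kJ/mol
Linear interpolation between T = 331.8 (H_out = 4.242) and T = 333.7 (H_out = 5.428) on hF = 4.742 gives T ≈ 332.6 K, at which ψ = 0.13.

T = 332.6 K, V/F = 0.13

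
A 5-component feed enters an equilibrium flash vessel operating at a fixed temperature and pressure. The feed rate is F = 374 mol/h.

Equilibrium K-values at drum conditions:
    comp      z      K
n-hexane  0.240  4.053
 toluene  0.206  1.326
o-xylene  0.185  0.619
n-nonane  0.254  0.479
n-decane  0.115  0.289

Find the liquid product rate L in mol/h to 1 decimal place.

L = 211.5 mol/h

Newton iteration, ψ⁰ = 0.5:
  ψ = 0.500: g = -0.0451, g' = -0.674 → ψ = 0.433
  ψ = 0.433: g = 0.0010, g' = -0.707 → ψ = 0.434
Converged at ψ = 0.434.
Then V = ψ·F = 0.4344·374 = 162.5 mol/h and L = F − V = 211.5 mol/h.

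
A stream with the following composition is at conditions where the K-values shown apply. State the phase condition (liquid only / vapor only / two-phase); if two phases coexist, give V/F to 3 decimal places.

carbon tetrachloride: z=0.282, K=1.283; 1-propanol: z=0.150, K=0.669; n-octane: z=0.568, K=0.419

liquid only

ΣzᵢKᵢ = 0.700; Σzᵢ/Kᵢ = 1.800.
Since ΣzᵢKᵢ < 1 the mixture is below its bubble point — single liquid phase.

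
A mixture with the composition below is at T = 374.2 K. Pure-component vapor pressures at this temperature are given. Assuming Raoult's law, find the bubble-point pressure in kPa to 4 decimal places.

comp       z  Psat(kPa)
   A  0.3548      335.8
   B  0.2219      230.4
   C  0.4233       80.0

Pbub = 204.1316 kPa

At the bubble point ψ → 0, so ΣzᵢKᵢ = 1 with Kᵢ = Pᵢˢᵃᵗ/P ⇒ P = ΣzᵢPᵢˢᵃᵗ.
P = 0.3548·335.8 + 0.2219·230.4 + 0.4233·80.0 = 204.1316 kPa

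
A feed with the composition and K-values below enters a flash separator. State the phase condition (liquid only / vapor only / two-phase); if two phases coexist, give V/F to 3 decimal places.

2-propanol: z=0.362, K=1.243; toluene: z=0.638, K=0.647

liquid only

ΣzᵢKᵢ = 0.863; Σzᵢ/Kᵢ = 1.277.
Since ΣzᵢKᵢ < 1 the mixture is below its bubble point — single liquid phase.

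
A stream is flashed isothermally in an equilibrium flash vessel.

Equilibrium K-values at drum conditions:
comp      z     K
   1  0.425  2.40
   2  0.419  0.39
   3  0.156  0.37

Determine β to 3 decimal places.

β = 0.280

Let β = V/F and solve Σ zᵢ(Kᵢ−1)/(1+β(Kᵢ−1)) = 0.
Check two-phase: ΣzᵢKᵢ = 1.241 > 1 and Σzᵢ/Kᵢ = 1.673 > 1, so g(0) = 0.241 > 0 and g(1) = -0.673 < 0.
Iterate (Newton) starting at β = 0.32:
  β = 0.320: g = -0.0298, g' = -0.735 → β = 0.280
Converged at β = 0.280.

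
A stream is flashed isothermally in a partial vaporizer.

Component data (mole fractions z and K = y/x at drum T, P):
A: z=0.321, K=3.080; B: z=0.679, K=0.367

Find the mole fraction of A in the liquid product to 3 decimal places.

Binary case is linear: z₁(K₁−1)(1+ψ(K₂−1)) + z₂(K₂−1)(1+ψ(K₁−1)) = 0
⇒ ψ = [z₁(K₁−1)+z₂(K₂−1)] / [−(K₁−1)(K₂−1)] = 0.2379/1.3166 = 0.181
Compositions from xᵢ = zᵢ/(1+ψ(Kᵢ−1)), yᵢ = Kᵢxᵢ:
  A: x = 0.233, y = 0.719
  B: x = 0.767, y = 0.281

x_A = 0.233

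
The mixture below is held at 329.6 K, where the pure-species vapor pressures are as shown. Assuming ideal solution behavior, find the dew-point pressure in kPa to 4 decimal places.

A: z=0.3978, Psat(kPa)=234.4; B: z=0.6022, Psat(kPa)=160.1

Pdew = 183.2006 kPa

At the dew point ψ → 1, so Σzᵢ/Kᵢ = 1 with Kᵢ = Pᵢˢᵃᵗ/P ⇒ 1/P = Σzᵢ/Pᵢˢᵃᵗ.
1/P = 0.3978/234.4 + 0.6022/160.1 = 0.0054585 ⇒ P = 183.2006 kPa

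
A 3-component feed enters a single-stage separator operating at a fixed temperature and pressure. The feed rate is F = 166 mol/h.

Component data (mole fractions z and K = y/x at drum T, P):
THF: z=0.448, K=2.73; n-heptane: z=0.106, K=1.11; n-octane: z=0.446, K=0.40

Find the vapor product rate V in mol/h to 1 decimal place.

V = 93.3 mol/h

Material balance + equilibrium reduce to Σ zᵢ(Kᵢ−1)/(1+β(Kᵢ−1)) = 0.
Check two-phase: ΣzᵢKᵢ = 1.519 > 1 and Σzᵢ/Kᵢ = 1.375 > 1, so g(0) = 0.519 > 0 and g(1) = -0.375 < 0.
Newton–Raphson from β = 0.55:
  β = 0.550: g = 0.0087, g' = -0.711 → β = 0.562
Converged at β = 0.562.
Then V = β·F = 0.5623·166 = 93.3 mol/h and L = F − V = 72.7 mol/h.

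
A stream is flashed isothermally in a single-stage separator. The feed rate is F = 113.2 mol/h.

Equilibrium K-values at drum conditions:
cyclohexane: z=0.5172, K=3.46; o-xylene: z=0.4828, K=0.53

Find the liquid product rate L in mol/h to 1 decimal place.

Let β = V/F and solve Σ zᵢ(Kᵢ−1)/(1+β(Kᵢ−1)) = 0.
g(0) = ΣzᵢKᵢ − 1 = 1.0454 and g(1) = 1 − Σzᵢ/Kᵢ = -0.0604, so a root lies in (0, 1).
Binary case is linear: z₁(K₁−1)(1+β(K₂−1)) + z₂(K₂−1)(1+β(K₁−1)) = 0
⇒ β = [z₁(K₁−1)+z₂(K₂−1)] / [−(K₁−1)(K₂−1)] = 1.04540/1.15620 = 0.9042
Then V = β·F = 0.9042·113.2 = 102.4 mol/h and L = F − V = 10.8 mol/h.

L = 10.8 mol/h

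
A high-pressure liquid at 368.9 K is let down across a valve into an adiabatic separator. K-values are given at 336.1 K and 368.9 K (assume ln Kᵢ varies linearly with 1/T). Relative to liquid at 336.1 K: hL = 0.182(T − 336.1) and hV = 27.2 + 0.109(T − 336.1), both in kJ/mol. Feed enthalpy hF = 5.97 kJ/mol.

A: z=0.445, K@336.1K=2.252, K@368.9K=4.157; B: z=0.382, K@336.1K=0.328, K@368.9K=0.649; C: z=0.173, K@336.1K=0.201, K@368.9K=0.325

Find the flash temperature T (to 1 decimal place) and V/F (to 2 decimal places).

Adiabatic flash: solve Rachford–Rice at each trial T, then check hF = ψ·hV(T) + (1−ψ)·hL(T).
  T = 336.1 K: K = (2.252, 0.328, 0.201), RR gives ψ = 0.181, H_out = 4.935 kJ/mol
  T = 368.9 K: K = (4.157, 0.649, 0.325), RR gives ψ = 0.748, H_out = 24.532 kJ/mol
  T = 352.5 K: K = (3.104, 0.469, 0.258), RR gives ψ = 0.474, H_out = 15.301 kJ/mol
  T = 344.3 K: K = (2.654, 0.394, 0.229), RR gives ψ = 0.338, H_out = 10.493 kJ/mol
  T = 340.2 K: K = (2.447, 0.360, 0.215), RR gives ψ = 0.264, H_out = 7.854 kJ/mol
  T = 338.1 K: K = (2.346, 0.343, 0.208), RR gives ψ = 0.223, H_out = 6.402 kJ/mol
Linear interpolation between T = 336.1 (H_out = 4.935) and T = 338.1 (H_out = 6.402) on hF = 5.97 gives T ≈ 337.5 K, at which ψ = 0.21.

T = 337.5 K, V/F = 0.21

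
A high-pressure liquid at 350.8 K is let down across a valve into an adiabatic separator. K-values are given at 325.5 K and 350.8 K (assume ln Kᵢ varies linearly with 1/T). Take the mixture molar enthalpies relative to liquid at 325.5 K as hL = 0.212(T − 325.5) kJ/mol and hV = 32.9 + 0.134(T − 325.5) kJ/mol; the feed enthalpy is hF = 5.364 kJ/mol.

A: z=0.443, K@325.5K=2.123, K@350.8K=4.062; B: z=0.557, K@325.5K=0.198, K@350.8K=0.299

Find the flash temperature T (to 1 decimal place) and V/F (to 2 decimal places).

T = 328.9 K, V/F = 0.14

Adiabatic flash: solve Rachford–Rice at each trial T, then check hF = ψ·hV(T) + (1−ψ)·hL(T).
  T = 325.5 K: K = (2.123, 0.198), RR gives ψ = 0.056, H_out = 1.855 kJ/mol
  T = 350.8 K: K = (4.062, 0.299), RR gives ψ = 0.450, H_out = 19.282 kJ/mol
  T = 338.1 K: K = (2.969, 0.245), RR gives ψ = 0.304, H_out = 12.368 kJ/mol
  T = 331.8 K: K = (2.518, 0.221), RR gives ψ = 0.202, H_out = 7.870 kJ/mol
  T = 328.6 K: K = (2.311, 0.209), RR gives ψ = 0.135, H_out = 5.072 kJ/mol
  T = 330.2 K: K = (2.413, 0.215), RR gives ψ = 0.170, H_out = 6.527 kJ/mol
Linear interpolation between T = 328.6 (H_out = 5.072) and T = 330.2 (H_out = 6.527) on hF = 5.364 gives T ≈ 328.9 K, at which ψ = 0.14.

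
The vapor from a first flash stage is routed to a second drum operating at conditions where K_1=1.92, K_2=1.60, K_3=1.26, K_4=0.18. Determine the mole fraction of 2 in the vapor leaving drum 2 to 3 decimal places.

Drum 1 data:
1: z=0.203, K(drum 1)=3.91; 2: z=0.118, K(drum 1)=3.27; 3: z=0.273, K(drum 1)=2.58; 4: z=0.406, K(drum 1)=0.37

y_2 (drum 2) = 0.190

Drum 1:
Material balance + equilibrium reduce to Σ zᵢ(Kᵢ−1)/(1+ψ₁(Kᵢ−1)) = 0.
Check two-phase: ΣzᵢKᵢ = 2.034 > 1 and Σzᵢ/Kᵢ = 1.291 > 1, so g(0) = 1.034 > 0 and g(1) = -0.291 < 0.
Newton–Raphson from ψ₁ = 0.5:
  ψ₁ = 0.500: g = 0.2337, g' = -0.975 → ψ₁ = 0.740
  ψ₁ = 0.740: g = 0.0072, g' = -0.968 → ψ₁ = 0.747
Converged at ψ₁ = 0.747.
Drum-1 compositions:
  1: x = 0.064, y = 0.250
  2: x = 0.044, y = 0.143
  3: x = 0.125, y = 0.323
  4: x = 0.767, y = 0.284
Drum-2 feed = drum-1 vapor: z₂ = (0.2500, 0.1431, 0.3230, 0.2838).
Drum 2:
Material balance + equilibrium reduce to Σ zᵢ(Kᵢ−1)/(1+ψ₂(Kᵢ−1)) = 0.
g(0) = ΣzᵢKᵢ − 1 = 0.167 and g(1) = 1 − Σzᵢ/Kᵢ = -1.053, so a root lies in (0, 1).
Iterate (Newton) starting at ψ₂ = 0.45:
  ψ₂ = 0.450: g = -0.0633, g' = -0.635 → ψ₂ = 0.350
  ψ₂ = 0.350: g = -0.0046, g' = -0.550 → ψ₂ = 0.342
Converged at ψ₂ = 0.342.
  1: x = 0.190, y = 0.365
  2: x = 0.119, y = 0.190
  3: x = 0.297, y = 0.374
  4: x = 0.394, y = 0.071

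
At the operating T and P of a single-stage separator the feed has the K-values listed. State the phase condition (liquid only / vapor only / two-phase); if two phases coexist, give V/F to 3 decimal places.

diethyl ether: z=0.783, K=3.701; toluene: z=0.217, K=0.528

ΣzᵢKᵢ = 3.012; Σzᵢ/Kᵢ = 0.623.
Since Σzᵢ/Kᵢ < 1 the mixture is above its dew point — single vapor phase.

vapor only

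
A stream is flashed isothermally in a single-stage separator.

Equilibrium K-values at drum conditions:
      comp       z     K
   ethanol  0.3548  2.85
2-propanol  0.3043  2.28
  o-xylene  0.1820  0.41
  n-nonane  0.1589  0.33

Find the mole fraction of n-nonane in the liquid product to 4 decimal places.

x_n-nonane = 0.3565

Rachford–Rice: g(V/F) = Σ zᵢ(Kᵢ−1)/(1+V/F(Kᵢ−1)) = 0.
g(0) = ΣzᵢKᵢ − 1 = 0.8320 and g(1) = 1 − Σzᵢ/Kᵢ = -0.1834, so a root lies in (0, 1).
Newton–Raphson from V/F = 0.5:
  V/F = 0.5000: g = 0.26607, g' = -0.8018 → V/F = 0.8318
  V/F = 0.8318: g = -0.00420, g' = -0.9137 → V/F = 0.8272
Converged at V/F = 0.8272.
Compositions from xᵢ = zᵢ/(1+V/F(Kᵢ−1)), yᵢ = Kᵢxᵢ:
  ethanol: x = 0.1402, y = 0.3996
  2-propanol: x = 0.1478, y = 0.3370
  o-xylene: x = 0.3555, y = 0.1458
  n-nonane: x = 0.3565, y = 0.1176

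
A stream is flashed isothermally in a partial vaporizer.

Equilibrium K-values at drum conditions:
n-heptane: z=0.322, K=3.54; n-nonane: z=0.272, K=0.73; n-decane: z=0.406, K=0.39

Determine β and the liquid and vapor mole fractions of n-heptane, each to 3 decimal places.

Material balance + equilibrium reduce to Σ zᵢ(Kᵢ−1)/(1+β(Kᵢ−1)) = 0.
g(0) = ΣzᵢKᵢ − 1 = 0.497 and g(1) = 1 − Σzᵢ/Kᵢ = -0.505, so a root lies in (0, 1).
Iterate (Newton) starting at β = 0.5:
  β = 0.500: g = -0.0809, g' = -0.742 → β = 0.391
  β = 0.391: g = 0.0030, g' = -0.808 → β = 0.395
Converged at β = 0.395.
Compositions from xᵢ = zᵢ/(1+β(Kᵢ−1)), yᵢ = Kᵢxᵢ:
  n-heptane: x = 0.161, y = 0.569
  n-nonane: x = 0.304, y = 0.222
  n-decane: x = 0.535, y = 0.209

β = 0.395, x_n-heptane = 0.161, y_n-heptane = 0.569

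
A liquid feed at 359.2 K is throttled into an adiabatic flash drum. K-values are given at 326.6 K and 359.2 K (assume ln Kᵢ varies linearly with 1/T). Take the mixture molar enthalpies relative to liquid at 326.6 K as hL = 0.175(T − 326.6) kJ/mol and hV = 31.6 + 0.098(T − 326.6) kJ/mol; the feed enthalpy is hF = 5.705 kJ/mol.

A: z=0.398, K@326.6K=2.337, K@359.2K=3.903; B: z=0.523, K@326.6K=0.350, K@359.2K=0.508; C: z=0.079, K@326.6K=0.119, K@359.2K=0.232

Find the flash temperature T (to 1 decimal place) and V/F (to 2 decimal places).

T = 328.8 K, V/F = 0.17

Adiabatic flash: solve Rachford–Rice at each trial T, then check hF = ψ·hV(T) + (1−ψ)·hL(T).
  T = 326.6 K: K = (2.337, 0.350, 0.119), RR gives ψ = 0.134, H_out = 4.234 kJ/mol
  T = 359.2 K: K = (3.903, 0.508, 0.232), RR gives ψ = 0.535, H_out = 21.278 kJ/mol
  T = 342.9 K: K = (3.057, 0.425, 0.169), RR gives ψ = 0.358, H_out = 13.706 kJ/mol
  T = 334.8 K: K = (2.684, 0.387, 0.142), RR gives ψ = 0.257, H_out = 9.405 kJ/mol
  T = 330.7 K: K = (2.507, 0.368, 0.130), RR gives ψ = 0.199, H_out = 6.955 kJ/mol
  T = 328.6 K: K = (2.419, 0.359, 0.124), RR gives ψ = 0.167, H_out = 5.600 kJ/mol
Linear interpolation between T = 328.6 (H_out = 5.600) and T = 330.7 (H_out = 6.955) on hF = 5.705 gives T ≈ 328.8 K, at which ψ = 0.17.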